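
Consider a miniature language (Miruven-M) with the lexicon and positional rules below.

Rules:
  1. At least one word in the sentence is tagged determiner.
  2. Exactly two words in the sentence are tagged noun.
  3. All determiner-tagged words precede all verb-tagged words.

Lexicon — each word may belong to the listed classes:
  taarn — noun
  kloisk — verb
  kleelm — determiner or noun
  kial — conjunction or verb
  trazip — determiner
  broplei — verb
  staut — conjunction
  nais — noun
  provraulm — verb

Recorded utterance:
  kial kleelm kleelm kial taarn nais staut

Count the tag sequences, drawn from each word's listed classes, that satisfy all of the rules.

Candidates per position — 1:kial {conjunction,verb}; 2:kleelm {determiner,noun}; 3:kleelm {determiner,noun}; 4:kial {conjunction,verb}; 5:taarn {noun}; 6:nais {noun}; 7:staut {conjunction}.
There are 16 candidate sequences in total.
The sequences that satisfy every rule: conjunction determiner determiner conjunction noun noun conjunction; conjunction determiner determiner verb noun noun conjunction.
Count = 2.

2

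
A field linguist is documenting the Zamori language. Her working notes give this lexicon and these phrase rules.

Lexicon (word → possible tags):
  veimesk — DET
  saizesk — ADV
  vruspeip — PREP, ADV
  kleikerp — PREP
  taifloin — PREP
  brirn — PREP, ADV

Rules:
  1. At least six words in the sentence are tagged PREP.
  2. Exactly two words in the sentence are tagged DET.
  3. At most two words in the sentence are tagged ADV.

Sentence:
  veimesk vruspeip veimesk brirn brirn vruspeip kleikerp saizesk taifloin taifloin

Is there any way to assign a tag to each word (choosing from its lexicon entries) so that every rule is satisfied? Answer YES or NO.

Candidates per position — 1:veimesk {DET}; 2:vruspeip {PREP,ADV}; 3:veimesk {DET}; 4:brirn {PREP,ADV}; 5:brirn {PREP,ADV}; 6:vruspeip {PREP,ADV}; 7:kleikerp {PREP}; 8:saizesk {ADV}; 9:taifloin {PREP}; 10:taifloin {PREP}.
One satisfying assignment: DET PREP DET PREP PREP ADV PREP ADV PREP PREP.
Checking: rule 1 holds; rule 2 holds; rule 3 holds.

YES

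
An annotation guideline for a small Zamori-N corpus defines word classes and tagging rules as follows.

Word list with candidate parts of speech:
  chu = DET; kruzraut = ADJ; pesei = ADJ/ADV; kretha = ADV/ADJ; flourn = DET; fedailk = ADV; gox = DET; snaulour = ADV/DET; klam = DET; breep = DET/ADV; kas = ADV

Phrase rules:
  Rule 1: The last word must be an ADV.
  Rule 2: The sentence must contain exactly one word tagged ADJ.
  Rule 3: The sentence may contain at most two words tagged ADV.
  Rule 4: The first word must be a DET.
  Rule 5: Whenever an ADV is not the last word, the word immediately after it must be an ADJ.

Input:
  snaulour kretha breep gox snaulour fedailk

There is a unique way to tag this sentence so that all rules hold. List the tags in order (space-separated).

DET ADJ DET DET DET ADV

Candidates per position — 1:snaulour {ADV,DET}; 2:kretha {ADV,ADJ}; 3:breep {DET,ADV}; 4:gox {DET}; 5:snaulour {ADV,DET}; 6:fedailk {ADV}.
At position 1, choosing ADV makes rule 4 impossible to satisfy; hence DET.
At position 2, choosing ADV makes rule 2 impossible to satisfy; hence ADJ.
At position 3, choosing ADV makes rule 5 impossible to satisfy; hence DET.
At position 5, choosing ADV makes rule 5 impossible to satisfy; hence DET.
That leaves exactly one tagging: DET ADJ DET DET DET ADV.
Check: rule 1 ✓; rule 2 ✓; rule 3 ✓; rule 4 ✓; rule 5 ✓.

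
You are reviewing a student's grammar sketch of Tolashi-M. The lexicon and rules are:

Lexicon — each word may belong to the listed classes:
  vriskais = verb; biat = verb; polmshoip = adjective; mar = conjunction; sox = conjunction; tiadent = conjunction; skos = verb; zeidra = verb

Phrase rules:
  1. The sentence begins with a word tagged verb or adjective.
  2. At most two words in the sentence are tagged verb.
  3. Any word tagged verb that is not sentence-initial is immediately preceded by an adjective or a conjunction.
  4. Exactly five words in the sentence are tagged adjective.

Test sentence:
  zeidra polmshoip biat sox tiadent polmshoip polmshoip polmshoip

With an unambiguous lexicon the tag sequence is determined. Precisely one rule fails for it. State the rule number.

Fixed tagging: verb adjective verb conjunction conjunction adjective adjective adjective.
Rule check: R1 ✓, R2 ✓, R3 ✓, R4 ✗.
Only rule 4 fails.

4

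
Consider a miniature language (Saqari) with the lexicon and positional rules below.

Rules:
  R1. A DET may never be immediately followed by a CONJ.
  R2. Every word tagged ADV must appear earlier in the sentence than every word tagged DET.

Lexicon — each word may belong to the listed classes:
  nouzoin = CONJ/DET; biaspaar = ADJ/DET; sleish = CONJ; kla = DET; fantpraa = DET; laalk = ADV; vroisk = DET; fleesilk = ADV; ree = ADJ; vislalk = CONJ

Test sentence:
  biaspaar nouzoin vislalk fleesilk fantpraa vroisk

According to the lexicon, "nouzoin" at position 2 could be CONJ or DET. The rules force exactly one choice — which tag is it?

Candidates per position — 1:biaspaar {ADJ,DET}; 2:nouzoin {CONJ,DET}; 3:vislalk {CONJ}; 4:fleesilk {ADV}; 5:fantpraa {DET}; 6:vroisk {DET}.
Word 1 cannot be DET — rule 1 would then fail for every completion. It is ADJ.
Word 2 cannot be DET — rule 1 would then fail for every completion. It is CONJ.
The only consistent sequence is: ADJ CONJ CONJ ADV DET DET.
Verifying each rule — rule 1 satisfied; rule 2 satisfied.

CONJ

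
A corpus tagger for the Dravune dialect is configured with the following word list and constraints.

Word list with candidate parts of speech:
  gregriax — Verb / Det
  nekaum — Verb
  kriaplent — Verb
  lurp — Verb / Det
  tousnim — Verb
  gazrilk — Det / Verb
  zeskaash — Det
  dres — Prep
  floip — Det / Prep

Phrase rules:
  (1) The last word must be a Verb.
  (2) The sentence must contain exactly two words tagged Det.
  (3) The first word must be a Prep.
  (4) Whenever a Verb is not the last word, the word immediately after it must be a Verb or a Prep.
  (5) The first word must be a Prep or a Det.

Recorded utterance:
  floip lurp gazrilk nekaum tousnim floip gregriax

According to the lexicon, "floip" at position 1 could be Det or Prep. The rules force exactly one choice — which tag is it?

Candidates per position — 1:floip {Det,Prep}; 2:lurp {Verb,Det}; 3:gazrilk {Det,Verb}; 4:nekaum {Verb}; 5:tousnim {Verb}; 6:floip {Det,Prep}; 7:gregriax {Verb,Det}.
At position 1, choosing Det makes rule 3 impossible to satisfy; hence Prep.
At position 6, choosing Det makes rule 4 impossible to satisfy; hence Prep.
At position 7, choosing Det makes rule 1 impossible to satisfy; hence Verb.
At position 2, choosing Verb makes rule 2 impossible to satisfy; hence Det.
At position 3, choosing Verb makes rule 2 impossible to satisfy; hence Det.
The only consistent sequence is: Prep Det Det Verb Verb Prep Verb.
Verifying each rule — rule 1 holds; rule 2 holds; rule 3 holds; rule 4 holds; rule 5 holds.

Prep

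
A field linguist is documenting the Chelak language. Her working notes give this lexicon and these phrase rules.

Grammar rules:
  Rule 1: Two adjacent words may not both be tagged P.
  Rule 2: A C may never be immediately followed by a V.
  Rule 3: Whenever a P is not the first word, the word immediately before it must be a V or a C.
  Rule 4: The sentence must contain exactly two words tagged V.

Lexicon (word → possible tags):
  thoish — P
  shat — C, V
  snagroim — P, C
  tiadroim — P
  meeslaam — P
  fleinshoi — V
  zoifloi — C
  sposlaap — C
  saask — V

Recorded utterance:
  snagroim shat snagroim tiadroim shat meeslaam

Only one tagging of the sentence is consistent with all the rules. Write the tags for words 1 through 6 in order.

Candidates per position — 1:snagroim {P,C}; 2:shat {C,V}; 3:snagroim {P,C}; 4:tiadroim {P}; 5:shat {C,V}; 6:meeslaam {P}.
Word 2 cannot be C — rule 4 would then fail for every completion. It is V.
Word 3 cannot be P — rule 1 would then fail for every completion. It is C.
Word 5 cannot be C — rule 4 would then fail for every completion. It is V.
Word 1 cannot be C — rule 2 would then fail for every completion. It is P.
So the tagging must be: P V C P V P.
Rule-by-rule: rule 1 holds; rule 2 holds; rule 3 holds; rule 4 holds.

P V C P V P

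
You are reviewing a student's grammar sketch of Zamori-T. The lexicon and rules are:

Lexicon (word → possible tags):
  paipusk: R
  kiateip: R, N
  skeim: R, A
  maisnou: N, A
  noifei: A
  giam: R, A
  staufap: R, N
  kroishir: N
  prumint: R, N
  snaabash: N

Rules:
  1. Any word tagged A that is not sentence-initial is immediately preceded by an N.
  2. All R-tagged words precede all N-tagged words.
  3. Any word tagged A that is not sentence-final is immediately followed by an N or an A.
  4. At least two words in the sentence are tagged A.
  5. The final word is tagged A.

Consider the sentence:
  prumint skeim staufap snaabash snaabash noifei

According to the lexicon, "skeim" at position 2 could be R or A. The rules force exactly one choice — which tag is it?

A

Candidates per position — 1:prumint {R,N}; 2:skeim {R,A}; 3:staufap {R,N}; 4:snaabash {N}; 5:snaabash {N}; 6:noifei {A}.
If word 2 were R, no tagging could satisfy rule 4; so word 2 is A.
If word 3 were R, no tagging could satisfy rule 3; so word 3 is N.
If word 1 were R, no tagging could satisfy rule 1; so word 1 is N.
The only consistent sequence is: N A N N N A.
Verifying each rule — rule 1 ok; rule 2 ok; rule 3 ok; rule 4 ok; rule 5 ok.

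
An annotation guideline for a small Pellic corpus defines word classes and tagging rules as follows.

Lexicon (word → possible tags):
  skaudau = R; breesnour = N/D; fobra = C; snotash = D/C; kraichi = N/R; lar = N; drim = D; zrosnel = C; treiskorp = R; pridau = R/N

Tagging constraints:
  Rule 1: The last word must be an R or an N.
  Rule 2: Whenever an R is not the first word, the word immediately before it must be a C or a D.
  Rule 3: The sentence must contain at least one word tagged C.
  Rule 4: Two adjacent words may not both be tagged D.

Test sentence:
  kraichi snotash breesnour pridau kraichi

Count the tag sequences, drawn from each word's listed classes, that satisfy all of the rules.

6

Candidates per position — 1:kraichi {N,R}; 2:snotash {D,C}; 3:breesnour {N,D}; 4:pridau {R,N}; 5:kraichi {N,R}.
There are 32 candidate sequences in total.
Checking each against the rules leaves 6 sequences.
Count = 6.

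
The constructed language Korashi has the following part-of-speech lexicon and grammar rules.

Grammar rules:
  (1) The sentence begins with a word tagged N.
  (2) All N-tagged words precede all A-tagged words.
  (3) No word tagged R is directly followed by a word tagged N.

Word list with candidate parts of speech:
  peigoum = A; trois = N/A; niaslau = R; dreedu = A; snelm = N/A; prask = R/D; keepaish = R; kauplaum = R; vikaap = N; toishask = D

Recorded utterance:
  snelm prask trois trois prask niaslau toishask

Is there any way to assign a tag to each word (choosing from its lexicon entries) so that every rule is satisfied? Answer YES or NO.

YES

Candidates per position — 1:snelm {N,A}; 2:prask {R,D}; 3:trois {N,A}; 4:trois {N,A}; 5:prask {R,D}; 6:niaslau {R}; 7:toishask {D}.
One satisfying assignment: N D N A R R D.
Rule-by-rule: rule 1 holds; rule 2 holds; rule 3 holds.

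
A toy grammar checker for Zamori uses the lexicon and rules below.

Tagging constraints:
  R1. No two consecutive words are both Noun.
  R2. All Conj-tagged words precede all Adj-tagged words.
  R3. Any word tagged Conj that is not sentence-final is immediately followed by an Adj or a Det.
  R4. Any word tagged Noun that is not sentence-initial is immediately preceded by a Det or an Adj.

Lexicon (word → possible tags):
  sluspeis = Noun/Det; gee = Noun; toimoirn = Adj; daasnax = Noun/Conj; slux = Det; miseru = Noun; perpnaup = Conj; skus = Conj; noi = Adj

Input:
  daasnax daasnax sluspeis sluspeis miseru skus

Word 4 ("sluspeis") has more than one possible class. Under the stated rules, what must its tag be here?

Det

Candidates per position — 1:daasnax {Noun,Conj}; 2:daasnax {Noun,Conj}; 3:sluspeis {Noun,Det}; 4:sluspeis {Noun,Det}; 5:miseru {Noun}; 6:skus {Conj}.
At position 1, choosing Conj makes rule 3 impossible to satisfy; hence Noun.
At position 2, choosing Noun makes rule 1 impossible to satisfy; hence Conj.
At position 3, choosing Noun makes rule 3 impossible to satisfy; hence Det.
At position 4, choosing Noun makes rule 1 impossible to satisfy; hence Det.
That leaves exactly one tagging: Noun Conj Det Det Noun Conj.
Verifying each rule — rule 1 satisfied; rule 2 satisfied; rule 3 satisfied; rule 4 satisfied.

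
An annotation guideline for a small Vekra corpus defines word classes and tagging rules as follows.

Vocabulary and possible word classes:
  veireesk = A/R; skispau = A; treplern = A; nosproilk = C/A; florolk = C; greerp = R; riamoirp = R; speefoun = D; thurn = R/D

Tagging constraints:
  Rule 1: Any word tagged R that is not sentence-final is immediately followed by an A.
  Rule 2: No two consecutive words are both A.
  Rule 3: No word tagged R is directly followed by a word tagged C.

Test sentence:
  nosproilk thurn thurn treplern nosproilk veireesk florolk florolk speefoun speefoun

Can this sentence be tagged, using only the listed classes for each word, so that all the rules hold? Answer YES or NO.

YES

Candidates per position — 1:nosproilk {C,A}; 2:thurn {R,D}; 3:thurn {R,D}; 4:treplern {A}; 5:nosproilk {C,A}; 6:veireesk {A,R}; 7:florolk {C}; 8:florolk {C}; 9:speefoun {D}; 10:speefoun {D}.
One satisfying assignment: C D D A C A C C D D.
Verifying each rule — rule 1 satisfied; rule 2 satisfied; rule 3 satisfied.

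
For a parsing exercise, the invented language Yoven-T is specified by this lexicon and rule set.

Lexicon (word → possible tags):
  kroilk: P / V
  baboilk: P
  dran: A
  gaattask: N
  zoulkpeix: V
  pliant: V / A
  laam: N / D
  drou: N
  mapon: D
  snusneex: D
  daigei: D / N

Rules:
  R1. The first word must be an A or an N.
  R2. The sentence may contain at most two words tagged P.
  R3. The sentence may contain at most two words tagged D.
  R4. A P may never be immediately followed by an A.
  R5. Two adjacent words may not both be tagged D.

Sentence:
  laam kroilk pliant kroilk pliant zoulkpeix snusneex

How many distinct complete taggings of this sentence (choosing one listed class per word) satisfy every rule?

9

Candidates per position — 1:laam {N,D}; 2:kroilk {P,V}; 3:pliant {V,A}; 4:kroilk {P,V}; 5:pliant {V,A}; 6:zoulkpeix {V}; 7:snusneex {D}.
There are 32 candidate sequences in total.
Checking each against the rules leaves 9 sequences.
Count = 9.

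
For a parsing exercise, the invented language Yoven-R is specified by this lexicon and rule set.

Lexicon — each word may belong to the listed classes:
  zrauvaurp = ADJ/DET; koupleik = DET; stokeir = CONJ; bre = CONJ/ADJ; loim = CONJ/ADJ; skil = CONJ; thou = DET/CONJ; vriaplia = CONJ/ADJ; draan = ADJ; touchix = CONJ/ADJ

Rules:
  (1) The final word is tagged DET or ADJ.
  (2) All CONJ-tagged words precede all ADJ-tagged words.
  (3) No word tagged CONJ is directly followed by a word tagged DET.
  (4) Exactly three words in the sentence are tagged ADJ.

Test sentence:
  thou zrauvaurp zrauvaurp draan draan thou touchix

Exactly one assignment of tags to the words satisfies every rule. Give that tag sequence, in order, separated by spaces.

Candidates per position — 1:thou {DET,CONJ}; 2:zrauvaurp {ADJ,DET}; 3:zrauvaurp {ADJ,DET}; 4:draan {ADJ}; 5:draan {ADJ}; 6:thou {DET,CONJ}; 7:touchix {CONJ,ADJ}.
If word 6 were CONJ, no tagging could satisfy rule 2; so word 6 is DET.
If word 7 were CONJ, no tagging could satisfy rule 1; so word 7 is ADJ.
If word 2 were ADJ, no tagging could satisfy rule 4; so word 2 is DET.
If word 3 were ADJ, no tagging could satisfy rule 4; so word 3 is DET.
If word 1 were CONJ, no tagging could satisfy rule 3; so word 1 is DET.
The only consistent sequence is: DET DET DET ADJ ADJ DET ADJ.
Verifying each rule — rule 1 holds; rule 2 holds; rule 3 holds; rule 4 holds.

DET DET DET ADJ ADJ DET ADJ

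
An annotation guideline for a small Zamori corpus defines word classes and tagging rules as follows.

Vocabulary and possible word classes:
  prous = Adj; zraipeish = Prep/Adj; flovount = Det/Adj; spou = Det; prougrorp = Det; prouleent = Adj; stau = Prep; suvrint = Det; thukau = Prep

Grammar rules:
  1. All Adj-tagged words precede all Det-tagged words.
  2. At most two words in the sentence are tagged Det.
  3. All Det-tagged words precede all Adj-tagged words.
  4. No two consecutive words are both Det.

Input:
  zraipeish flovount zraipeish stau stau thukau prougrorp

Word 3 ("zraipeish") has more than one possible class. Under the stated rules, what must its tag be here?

Candidates per position — 1:zraipeish {Prep,Adj}; 2:flovount {Det,Adj}; 3:zraipeish {Prep,Adj}; 4:stau {Prep}; 5:stau {Prep}; 6:thukau {Prep}; 7:prougrorp {Det}.
At position 1, choosing Adj makes rule 3 impossible to satisfy; hence Prep.
At position 2, choosing Adj makes rule 3 impossible to satisfy; hence Det.
At position 3, choosing Adj makes rule 1 impossible to satisfy; hence Prep.
The only consistent sequence is: Prep Det Prep Prep Prep Prep Det.
Check: rule 1 satisfied; rule 2 satisfied; rule 3 satisfied; rule 4 satisfied.

Prep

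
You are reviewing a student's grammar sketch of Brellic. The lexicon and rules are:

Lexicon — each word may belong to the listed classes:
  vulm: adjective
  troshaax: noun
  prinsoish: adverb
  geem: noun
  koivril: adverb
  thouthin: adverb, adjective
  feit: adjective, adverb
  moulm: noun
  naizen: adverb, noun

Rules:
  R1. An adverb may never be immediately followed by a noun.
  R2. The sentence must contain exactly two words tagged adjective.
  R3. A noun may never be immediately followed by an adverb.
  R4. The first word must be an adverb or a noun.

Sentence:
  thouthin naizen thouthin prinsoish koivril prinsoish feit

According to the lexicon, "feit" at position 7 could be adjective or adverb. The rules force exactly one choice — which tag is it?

Candidates per position — 1:thouthin {adverb,adjective}; 2:naizen {adverb,noun}; 3:thouthin {adverb,adjective}; 4:prinsoish {adverb}; 5:koivril {adverb}; 6:prinsoish {adverb}; 7:feit {adjective,adverb}.
Position 1: tagging it adjective would leave rule 4 unsatisfiable, so it must be adverb.
Position 2: tagging it noun would leave rule 1 unsatisfiable, so it must be adverb.
Position 3: tagging it adverb would leave rule 2 unsatisfiable, so it must be adjective.
Position 7: tagging it adverb would leave rule 2 unsatisfiable, so it must be adjective.
So the tagging must be: adverb adverb adjective adverb adverb adverb adjective.
Rule-by-rule: rule 1 satisfied; rule 2 satisfied; rule 3 satisfied; rule 4 satisfied.

adjective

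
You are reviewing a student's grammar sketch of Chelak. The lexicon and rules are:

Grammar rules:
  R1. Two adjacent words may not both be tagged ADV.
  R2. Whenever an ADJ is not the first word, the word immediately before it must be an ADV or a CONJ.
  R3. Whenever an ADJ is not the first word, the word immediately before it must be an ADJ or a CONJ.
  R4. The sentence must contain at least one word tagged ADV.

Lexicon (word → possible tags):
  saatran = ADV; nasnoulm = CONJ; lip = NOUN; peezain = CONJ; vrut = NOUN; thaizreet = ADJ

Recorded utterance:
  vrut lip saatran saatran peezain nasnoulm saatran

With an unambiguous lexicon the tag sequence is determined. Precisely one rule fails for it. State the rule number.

Fixed tagging: NOUN NOUN ADV ADV CONJ CONJ ADV.
Applying the rules: R1 ✗, R2 ✓, R3 ✓, R4 ✓.
Only rule 1 fails.

1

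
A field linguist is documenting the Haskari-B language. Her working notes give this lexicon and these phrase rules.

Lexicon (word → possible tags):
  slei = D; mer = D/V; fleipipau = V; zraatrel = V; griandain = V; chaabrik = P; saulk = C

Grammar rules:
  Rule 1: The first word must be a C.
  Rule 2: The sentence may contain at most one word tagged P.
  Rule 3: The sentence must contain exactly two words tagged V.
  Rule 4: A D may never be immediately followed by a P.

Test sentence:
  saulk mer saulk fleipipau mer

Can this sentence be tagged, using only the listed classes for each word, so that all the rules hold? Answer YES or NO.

YES

Candidates per position — 1:saulk {C}; 2:mer {D,V}; 3:saulk {C}; 4:fleipipau {V}; 5:mer {D,V}.
One satisfying assignment: C V C V D.
Check: rule 1 satisfied; rule 2 satisfied; rule 3 satisfied; rule 4 satisfied.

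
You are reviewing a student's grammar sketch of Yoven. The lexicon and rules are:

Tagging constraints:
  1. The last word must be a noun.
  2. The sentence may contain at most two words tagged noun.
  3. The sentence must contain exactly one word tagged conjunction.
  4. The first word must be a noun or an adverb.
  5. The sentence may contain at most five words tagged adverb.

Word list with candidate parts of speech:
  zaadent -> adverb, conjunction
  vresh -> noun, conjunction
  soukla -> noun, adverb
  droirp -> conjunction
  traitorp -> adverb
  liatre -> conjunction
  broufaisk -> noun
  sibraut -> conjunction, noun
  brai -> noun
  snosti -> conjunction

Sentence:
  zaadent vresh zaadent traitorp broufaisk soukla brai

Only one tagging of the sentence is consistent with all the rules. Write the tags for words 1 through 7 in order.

adverb conjunction adverb adverb noun adverb noun

Candidates per position — 1:zaadent {adverb,conjunction}; 2:vresh {noun,conjunction}; 3:zaadent {adverb,conjunction}; 4:traitorp {adverb}; 5:broufaisk {noun}; 6:soukla {noun,adverb}; 7:brai {noun}.
If word 1 were conjunction, no tagging could satisfy rule 4; so word 1 is adverb.
If word 2 were noun, no tagging could satisfy rule 2; so word 2 is conjunction.
If word 3 were conjunction, no tagging could satisfy rule 3; so word 3 is adverb.
If word 6 were noun, no tagging could satisfy rule 2; so word 6 is adverb.
So the tagging must be: adverb conjunction adverb adverb noun adverb noun.
Rule-by-rule: rule 1 ✓; rule 2 ✓; rule 3 ✓; rule 4 ✓; rule 5 ✓.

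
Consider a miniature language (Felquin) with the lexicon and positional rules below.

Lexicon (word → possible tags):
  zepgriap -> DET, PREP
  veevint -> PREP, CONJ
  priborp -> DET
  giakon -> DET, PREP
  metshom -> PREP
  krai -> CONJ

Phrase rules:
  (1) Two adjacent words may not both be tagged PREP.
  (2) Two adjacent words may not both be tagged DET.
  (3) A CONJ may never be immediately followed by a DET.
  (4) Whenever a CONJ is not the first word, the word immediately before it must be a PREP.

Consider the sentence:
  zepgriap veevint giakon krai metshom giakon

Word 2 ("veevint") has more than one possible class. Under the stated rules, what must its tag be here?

CONJ

Candidates per position — 1:zepgriap {DET,PREP}; 2:veevint {PREP,CONJ}; 3:giakon {DET,PREP}; 4:krai {CONJ}; 5:metshom {PREP}; 6:giakon {DET,PREP}.
Position 3: tagging it DET would leave rule 4 unsatisfiable, so it must be PREP.
Position 6: tagging it PREP would leave rule 1 unsatisfiable, so it must be DET.
Position 2: tagging it PREP would leave rule 1 unsatisfiable, so it must be CONJ.
Position 1: tagging it DET would leave rule 4 unsatisfiable, so it must be PREP.
That leaves exactly one tagging: PREP CONJ PREP CONJ PREP DET.
Check: rule 1 ok; rule 2 ok; rule 3 ok; rule 4 ok.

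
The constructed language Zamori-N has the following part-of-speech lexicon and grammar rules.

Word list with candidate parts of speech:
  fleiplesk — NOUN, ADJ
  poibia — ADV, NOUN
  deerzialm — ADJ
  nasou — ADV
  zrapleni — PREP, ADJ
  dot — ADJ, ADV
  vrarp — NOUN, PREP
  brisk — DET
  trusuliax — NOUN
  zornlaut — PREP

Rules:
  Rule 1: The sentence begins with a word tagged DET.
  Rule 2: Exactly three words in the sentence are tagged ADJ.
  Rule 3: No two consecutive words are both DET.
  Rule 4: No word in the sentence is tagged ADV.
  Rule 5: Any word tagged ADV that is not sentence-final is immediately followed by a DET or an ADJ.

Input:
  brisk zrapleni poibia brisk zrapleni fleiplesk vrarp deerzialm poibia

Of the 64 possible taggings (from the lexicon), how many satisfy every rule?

Candidates per position — 1:brisk {DET}; 2:zrapleni {PREP,ADJ}; 3:poibia {ADV,NOUN}; 4:brisk {DET}; 5:zrapleni {PREP,ADJ}; 6:fleiplesk {NOUN,ADJ}; 7:vrarp {NOUN,PREP}; 8:deerzialm {ADJ}; 9:poibia {ADV,NOUN}.
There are 64 candidate sequences in total.
Checking each against the rules leaves 6 sequences.
Count = 6.

6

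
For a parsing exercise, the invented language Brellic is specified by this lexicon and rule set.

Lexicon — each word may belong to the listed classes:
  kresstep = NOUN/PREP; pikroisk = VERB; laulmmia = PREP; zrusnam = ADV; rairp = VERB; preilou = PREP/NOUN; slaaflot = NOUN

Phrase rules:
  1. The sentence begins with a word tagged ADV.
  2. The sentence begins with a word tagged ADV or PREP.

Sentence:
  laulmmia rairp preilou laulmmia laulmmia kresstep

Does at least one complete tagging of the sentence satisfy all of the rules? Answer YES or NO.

NO

Candidates per position — 1:laulmmia {PREP}; 2:rairp {VERB}; 3:preilou {PREP,NOUN}; 4:laulmmia {PREP}; 5:laulmmia {PREP}; 6:kresstep {NOUN,PREP}.
Rule 1 cannot be satisfied by any choice of tags from the lexicon.
So there is no consistent tagging.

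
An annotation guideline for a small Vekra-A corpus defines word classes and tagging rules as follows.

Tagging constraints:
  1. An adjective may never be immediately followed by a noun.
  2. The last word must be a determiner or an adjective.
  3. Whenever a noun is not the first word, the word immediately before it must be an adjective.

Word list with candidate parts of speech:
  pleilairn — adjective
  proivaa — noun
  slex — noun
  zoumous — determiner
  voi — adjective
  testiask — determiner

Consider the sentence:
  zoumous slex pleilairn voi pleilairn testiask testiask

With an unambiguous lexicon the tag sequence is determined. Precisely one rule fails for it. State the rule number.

3

Fixed tagging: determiner noun adjective adjective adjective determiner determiner.
Applying the rules: R1 ok, R2 ok, R3 fails.
Only rule 3 fails.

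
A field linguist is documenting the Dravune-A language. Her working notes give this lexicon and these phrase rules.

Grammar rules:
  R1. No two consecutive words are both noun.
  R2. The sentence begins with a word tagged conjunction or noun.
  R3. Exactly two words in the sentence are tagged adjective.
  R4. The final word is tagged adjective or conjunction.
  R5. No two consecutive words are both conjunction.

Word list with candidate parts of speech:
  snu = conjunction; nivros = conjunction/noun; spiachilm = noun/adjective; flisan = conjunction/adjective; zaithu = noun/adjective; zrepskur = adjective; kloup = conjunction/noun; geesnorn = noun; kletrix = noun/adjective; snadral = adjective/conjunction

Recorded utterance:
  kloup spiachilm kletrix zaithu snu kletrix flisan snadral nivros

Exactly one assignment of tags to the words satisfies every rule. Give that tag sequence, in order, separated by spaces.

Candidates per position — 1:kloup {conjunction,noun}; 2:spiachilm {noun,adjective}; 3:kletrix {noun,adjective}; 4:zaithu {noun,adjective}; 5:snu {conjunction}; 6:kletrix {noun,adjective}; 7:flisan {conjunction,adjective}; 8:snadral {adjective,conjunction}; 9:nivros {conjunction,noun}.
Position 9: tagging it noun would leave rule 4 unsatisfiable, so it must be conjunction.
Position 8: tagging it conjunction would leave rule 5 unsatisfiable, so it must be adjective.
The remaining ambiguous positions (1, 2, 3, 4, 6, 7) are resolved jointly — only one combination satisfies every rule.
The only consistent sequence is: conjunction noun adjective noun conjunction noun conjunction adjective conjunction.
Checking: rule 1 ✓; rule 2 ✓; rule 3 ✓; rule 4 ✓; rule 5 ✓.

conjunction noun adjective noun conjunction noun conjunction adjective conjunction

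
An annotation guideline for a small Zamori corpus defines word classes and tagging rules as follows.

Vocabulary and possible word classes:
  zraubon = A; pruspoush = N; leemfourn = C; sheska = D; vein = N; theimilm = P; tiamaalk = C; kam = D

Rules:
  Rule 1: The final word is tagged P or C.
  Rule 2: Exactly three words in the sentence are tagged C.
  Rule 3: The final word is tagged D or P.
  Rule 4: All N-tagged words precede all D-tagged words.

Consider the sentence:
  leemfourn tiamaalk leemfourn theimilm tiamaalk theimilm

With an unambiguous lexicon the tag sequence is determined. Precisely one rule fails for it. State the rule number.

Fixed tagging: C C C P C P.
Checking each rule: R1 ok, R2 fails, R3 ok, R4 ok.
Only rule 2 fails.

2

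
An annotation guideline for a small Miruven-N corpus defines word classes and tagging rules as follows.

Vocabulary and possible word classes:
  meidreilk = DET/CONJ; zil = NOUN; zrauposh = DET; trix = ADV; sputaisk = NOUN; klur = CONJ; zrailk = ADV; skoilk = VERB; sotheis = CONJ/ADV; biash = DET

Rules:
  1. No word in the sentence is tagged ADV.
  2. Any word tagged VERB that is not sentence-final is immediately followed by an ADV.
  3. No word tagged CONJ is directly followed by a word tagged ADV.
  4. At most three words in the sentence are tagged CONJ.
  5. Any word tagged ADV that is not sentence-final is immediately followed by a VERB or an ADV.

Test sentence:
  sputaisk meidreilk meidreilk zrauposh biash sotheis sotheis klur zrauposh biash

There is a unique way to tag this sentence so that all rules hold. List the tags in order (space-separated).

NOUN DET DET DET DET CONJ CONJ CONJ DET DET

Candidates per position — 1:sputaisk {NOUN}; 2:meidreilk {DET,CONJ}; 3:meidreilk {DET,CONJ}; 4:zrauposh {DET}; 5:biash {DET}; 6:sotheis {CONJ,ADV}; 7:sotheis {CONJ,ADV}; 8:klur {CONJ}; 9:zrauposh {DET}; 10:biash {DET}.
Position 6: tagging it ADV would leave rule 1 unsatisfiable, so it must be CONJ.
Position 7: tagging it ADV would leave rule 1 unsatisfiable, so it must be CONJ.
Position 2: tagging it CONJ would leave rule 4 unsatisfiable, so it must be DET.
Position 3: tagging it CONJ would leave rule 4 unsatisfiable, so it must be DET.
The only consistent sequence is: NOUN DET DET DET DET CONJ CONJ CONJ DET DET.
Rule-by-rule: rule 1 ok; rule 2 ok; rule 3 ok; rule 4 ok; rule 5 ok.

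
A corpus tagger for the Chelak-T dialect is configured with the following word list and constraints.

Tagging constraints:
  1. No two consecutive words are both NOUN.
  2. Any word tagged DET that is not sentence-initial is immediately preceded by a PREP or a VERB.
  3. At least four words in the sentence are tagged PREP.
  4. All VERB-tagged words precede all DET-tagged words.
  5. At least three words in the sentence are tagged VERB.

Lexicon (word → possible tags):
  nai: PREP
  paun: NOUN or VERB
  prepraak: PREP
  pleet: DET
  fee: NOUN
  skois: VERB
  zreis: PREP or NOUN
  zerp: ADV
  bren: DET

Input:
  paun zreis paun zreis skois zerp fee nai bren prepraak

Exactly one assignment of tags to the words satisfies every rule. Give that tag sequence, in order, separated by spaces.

Candidates per position — 1:paun {NOUN,VERB}; 2:zreis {PREP,NOUN}; 3:paun {NOUN,VERB}; 4:zreis {PREP,NOUN}; 5:skois {VERB}; 6:zerp {ADV}; 7:fee {NOUN}; 8:nai {PREP}; 9:bren {DET}; 10:prepraak {PREP}.
At position 1, choosing NOUN makes rule 5 impossible to satisfy; hence VERB.
At position 2, choosing NOUN makes rule 3 impossible to satisfy; hence PREP.
At position 3, choosing NOUN makes rule 5 impossible to satisfy; hence VERB.
At position 4, choosing NOUN makes rule 3 impossible to satisfy; hence PREP.
The only consistent sequence is: VERB PREP VERB PREP VERB ADV NOUN PREP DET PREP.
Verifying each rule — rule 1 ok; rule 2 ok; rule 3 ok; rule 4 ok; rule 5 ok.

VERB PREP VERB PREP VERB ADV NOUN PREP DET PREP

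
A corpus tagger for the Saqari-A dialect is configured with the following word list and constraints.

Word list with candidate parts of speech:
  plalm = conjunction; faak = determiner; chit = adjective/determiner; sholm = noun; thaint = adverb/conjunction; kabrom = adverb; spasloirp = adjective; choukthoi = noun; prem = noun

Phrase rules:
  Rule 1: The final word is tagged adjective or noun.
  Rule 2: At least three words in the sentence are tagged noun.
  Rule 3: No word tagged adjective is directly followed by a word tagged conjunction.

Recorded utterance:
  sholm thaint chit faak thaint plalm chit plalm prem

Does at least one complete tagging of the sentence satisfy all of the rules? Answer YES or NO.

NO

Candidates per position — 1:sholm {noun}; 2:thaint {adverb,conjunction}; 3:chit {adjective,determiner}; 4:faak {determiner}; 5:thaint {adverb,conjunction}; 6:plalm {conjunction}; 7:chit {adjective,determiner}; 8:plalm {conjunction}; 9:prem {noun}.
Rule 2 cannot be satisfied by any choice of tags from the lexicon.
So there is no consistent tagging.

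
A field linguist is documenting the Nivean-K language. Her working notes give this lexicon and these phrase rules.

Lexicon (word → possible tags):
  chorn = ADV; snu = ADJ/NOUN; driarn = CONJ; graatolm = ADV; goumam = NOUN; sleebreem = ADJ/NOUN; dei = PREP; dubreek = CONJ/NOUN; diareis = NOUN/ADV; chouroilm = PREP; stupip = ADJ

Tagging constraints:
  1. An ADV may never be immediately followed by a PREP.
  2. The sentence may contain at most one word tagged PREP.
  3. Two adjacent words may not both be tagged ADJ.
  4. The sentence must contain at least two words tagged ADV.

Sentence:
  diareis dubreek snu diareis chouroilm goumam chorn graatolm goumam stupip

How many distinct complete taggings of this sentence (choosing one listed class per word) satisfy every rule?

Candidates per position — 1:diareis {NOUN,ADV}; 2:dubreek {CONJ,NOUN}; 3:snu {ADJ,NOUN}; 4:diareis {NOUN,ADV}; 5:chouroilm {PREP}; 6:goumam {NOUN}; 7:chorn {ADV}; 8:graatolm {ADV}; 9:goumam {NOUN}; 10:stupip {ADJ}.
There are 16 candidate sequences in total.
Checking each against the rules leaves 8 sequences.
Count = 8.

8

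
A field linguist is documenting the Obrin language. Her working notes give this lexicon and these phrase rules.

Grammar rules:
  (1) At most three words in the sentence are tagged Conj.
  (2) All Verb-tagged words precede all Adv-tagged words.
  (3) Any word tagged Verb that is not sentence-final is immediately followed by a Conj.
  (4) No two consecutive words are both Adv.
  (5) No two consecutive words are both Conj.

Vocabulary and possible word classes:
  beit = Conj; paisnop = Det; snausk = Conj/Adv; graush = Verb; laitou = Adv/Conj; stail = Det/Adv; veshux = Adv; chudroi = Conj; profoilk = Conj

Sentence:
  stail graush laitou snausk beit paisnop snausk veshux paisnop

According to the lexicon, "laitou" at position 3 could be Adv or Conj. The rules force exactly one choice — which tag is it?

Candidates per position — 1:stail {Det,Adv}; 2:graush {Verb}; 3:laitou {Adv,Conj}; 4:snausk {Conj,Adv}; 5:beit {Conj}; 6:paisnop {Det}; 7:snausk {Conj,Adv}; 8:veshux {Adv}; 9:paisnop {Det}.
Position 1: tagging it Adv would leave rule 2 unsatisfiable, so it must be Det.
Position 3: tagging it Adv would leave rule 3 unsatisfiable, so it must be Conj.
Position 4: tagging it Conj would leave rule 5 unsatisfiable, so it must be Adv.
Position 7: tagging it Adv would leave rule 4 unsatisfiable, so it must be Conj.
The only consistent sequence is: Det Verb Conj Adv Conj Det Conj Adv Det.
Checking: rule 1 satisfied; rule 2 satisfied; rule 3 satisfied; rule 4 satisfied; rule 5 satisfied.

Conj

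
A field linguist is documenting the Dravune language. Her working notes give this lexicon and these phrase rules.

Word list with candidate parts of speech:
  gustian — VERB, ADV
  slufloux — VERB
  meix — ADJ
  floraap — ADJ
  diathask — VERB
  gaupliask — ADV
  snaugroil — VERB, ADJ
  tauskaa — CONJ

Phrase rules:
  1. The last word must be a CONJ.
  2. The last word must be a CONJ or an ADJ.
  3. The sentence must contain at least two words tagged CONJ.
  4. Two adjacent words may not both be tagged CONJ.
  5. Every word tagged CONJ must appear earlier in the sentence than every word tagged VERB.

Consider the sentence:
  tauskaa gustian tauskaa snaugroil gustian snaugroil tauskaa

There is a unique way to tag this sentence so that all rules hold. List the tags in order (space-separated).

CONJ ADV CONJ ADJ ADV ADJ CONJ

Candidates per position — 1:tauskaa {CONJ}; 2:gustian {VERB,ADV}; 3:tauskaa {CONJ}; 4:snaugroil {VERB,ADJ}; 5:gustian {VERB,ADV}; 6:snaugroil {VERB,ADJ}; 7:tauskaa {CONJ}.
If word 2 were VERB, no tagging could satisfy rule 5; so word 2 is ADV.
If word 4 were VERB, no tagging could satisfy rule 5; so word 4 is ADJ.
If word 5 were VERB, no tagging could satisfy rule 5; so word 5 is ADV.
If word 6 were VERB, no tagging could satisfy rule 5; so word 6 is ADJ.
The unique satisfying tagging is: CONJ ADV CONJ ADJ ADV ADJ CONJ.
Checking: rule 1 satisfied; rule 2 satisfied; rule 3 satisfied; rule 4 satisfied; rule 5 satisfied.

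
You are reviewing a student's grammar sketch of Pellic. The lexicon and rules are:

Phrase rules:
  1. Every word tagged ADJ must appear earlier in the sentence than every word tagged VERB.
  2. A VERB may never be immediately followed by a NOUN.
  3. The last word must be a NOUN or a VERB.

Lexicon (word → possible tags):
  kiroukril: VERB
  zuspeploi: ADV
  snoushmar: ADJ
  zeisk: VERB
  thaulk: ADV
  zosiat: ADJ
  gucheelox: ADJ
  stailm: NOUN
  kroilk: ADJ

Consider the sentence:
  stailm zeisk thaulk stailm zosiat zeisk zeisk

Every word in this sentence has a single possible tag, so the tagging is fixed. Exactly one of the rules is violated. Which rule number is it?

Fixed tagging: NOUN VERB ADV NOUN ADJ VERB VERB.
Rule check: R1 violated, R2 holds, R3 holds.
Only rule 1 fails.

1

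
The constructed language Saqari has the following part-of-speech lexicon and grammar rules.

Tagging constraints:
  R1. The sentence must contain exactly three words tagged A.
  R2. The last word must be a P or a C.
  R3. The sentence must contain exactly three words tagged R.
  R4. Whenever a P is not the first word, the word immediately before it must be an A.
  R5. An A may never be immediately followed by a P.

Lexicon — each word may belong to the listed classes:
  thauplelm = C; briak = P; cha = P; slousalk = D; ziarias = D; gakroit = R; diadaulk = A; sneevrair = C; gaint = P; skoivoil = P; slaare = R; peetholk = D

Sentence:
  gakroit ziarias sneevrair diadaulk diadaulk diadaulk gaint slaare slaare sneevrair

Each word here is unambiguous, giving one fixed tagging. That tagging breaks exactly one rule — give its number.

5

Fixed tagging: R D C A A A P R R C.
Checking each rule: R1 pass, R2 pass, R3 pass, R4 pass, R5 fail.
Only rule 5 fails.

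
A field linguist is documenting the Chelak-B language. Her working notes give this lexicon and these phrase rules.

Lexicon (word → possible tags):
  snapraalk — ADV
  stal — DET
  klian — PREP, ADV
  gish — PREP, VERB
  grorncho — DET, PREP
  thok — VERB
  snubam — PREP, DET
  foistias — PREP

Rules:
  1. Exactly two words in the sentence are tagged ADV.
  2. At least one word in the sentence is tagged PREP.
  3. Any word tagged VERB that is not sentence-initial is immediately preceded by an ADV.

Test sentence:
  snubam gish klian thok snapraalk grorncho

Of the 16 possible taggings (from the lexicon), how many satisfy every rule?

Candidates per position — 1:snubam {PREP,DET}; 2:gish {PREP,VERB}; 3:klian {PREP,ADV}; 4:thok {VERB}; 5:snapraalk {ADV}; 6:grorncho {DET,PREP}.
There are 16 candidate sequences in total.
The sequences that satisfy every rule: PREP PREP ADV VERB ADV DET; PREP PREP ADV VERB ADV PREP; DET PREP ADV VERB ADV DET; DET PREP ADV VERB ADV PREP.
Count = 4.

4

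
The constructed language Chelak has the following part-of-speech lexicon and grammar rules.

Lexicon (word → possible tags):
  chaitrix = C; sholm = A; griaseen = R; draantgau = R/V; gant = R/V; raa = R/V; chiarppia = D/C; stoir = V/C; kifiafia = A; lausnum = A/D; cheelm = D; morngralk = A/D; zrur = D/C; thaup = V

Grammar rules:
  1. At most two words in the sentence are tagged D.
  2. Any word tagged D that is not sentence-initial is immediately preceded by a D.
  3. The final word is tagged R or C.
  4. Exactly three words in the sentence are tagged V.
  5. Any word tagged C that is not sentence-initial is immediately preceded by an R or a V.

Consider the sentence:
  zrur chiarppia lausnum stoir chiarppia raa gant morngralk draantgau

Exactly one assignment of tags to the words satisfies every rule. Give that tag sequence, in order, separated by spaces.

D D A V C V V A R

Candidates per position — 1:zrur {D,C}; 2:chiarppia {D,C}; 3:lausnum {A,D}; 4:stoir {V,C}; 5:chiarppia {D,C}; 6:raa {R,V}; 7:gant {R,V}; 8:morngralk {A,D}; 9:draantgau {R,V}.
Position 2: C is ruled out by rule 5; that leaves D.
Position 4: C is ruled out by rule 5; that leaves V.
Position 5: D is ruled out by rule 2; that leaves C.
Position 8: D is ruled out by rule 2; that leaves A.
Position 9: V is ruled out by rule 3; that leaves R.
Position 1: C is ruled out by rule 2; that leaves D.
Position 3: D is ruled out by rule 1; that leaves A.
Position 6: R is ruled out by rule 4; that leaves V.
Position 7: R is ruled out by rule 4; that leaves V.
That leaves exactly one tagging: D D A V C V V A R.
Check: rule 1 satisfied; rule 2 satisfied; rule 3 satisfied; rule 4 satisfied; rule 5 satisfied.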